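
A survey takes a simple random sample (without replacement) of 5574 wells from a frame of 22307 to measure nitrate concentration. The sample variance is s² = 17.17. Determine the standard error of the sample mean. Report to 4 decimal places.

0.0481

Under SRS without replacement, Var(ȳ) = (1 − f)·s²/n with f = n/N = 5574/22307 = 0.24987672.
Var(ȳ) = (1 − 0.24987672)·17.17/5574 = 0.75012328·0.0030803732 = 0.0023106596.
SE(ȳ) = √(0.0023106596) = 0.0481.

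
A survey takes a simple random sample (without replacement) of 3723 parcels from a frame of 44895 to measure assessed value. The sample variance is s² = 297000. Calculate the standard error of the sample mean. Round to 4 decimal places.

8.5533

Under SRS without replacement, Var(ȳ) = (1 − f)·s²/n with f = n/N = 3723/44895 = 0.08292683.
Var(ȳ) = (1 − 0.08292683)·297000/3723 = 0.91707317·79.774376 = 73.158939.
SE(ȳ) = √(73.158939) = 8.5533.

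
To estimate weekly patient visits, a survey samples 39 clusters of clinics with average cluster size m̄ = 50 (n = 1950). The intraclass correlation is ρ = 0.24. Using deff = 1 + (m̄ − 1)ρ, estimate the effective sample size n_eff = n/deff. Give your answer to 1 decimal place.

152.8

deff = 1 + (50 − 1)·0.24 = 1 + 11.76 = 12.76.
n_eff = 1950 / 12.76 = 152.8.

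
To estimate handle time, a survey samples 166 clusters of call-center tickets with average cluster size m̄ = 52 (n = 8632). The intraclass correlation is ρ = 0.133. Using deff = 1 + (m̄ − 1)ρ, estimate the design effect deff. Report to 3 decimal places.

7.783

deff = 1 + (52 − 1)·0.133 = 1 + 6.783 = 7.783.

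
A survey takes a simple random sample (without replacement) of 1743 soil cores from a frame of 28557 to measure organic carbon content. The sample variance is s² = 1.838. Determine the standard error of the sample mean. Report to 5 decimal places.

0.03147

Under SRS without replacement, Var(ȳ) = (1 − f)·s²/n with f = n/N = 1743/28557 = 0.06103582.
Var(ȳ) = (1 − 0.06103582)·1.838/1743 = 0.93896418·0.0010545037 = 9.9014123 × 10^-4.
SE(ȳ) = √(9.9014123 × 10^-4) = 0.03147.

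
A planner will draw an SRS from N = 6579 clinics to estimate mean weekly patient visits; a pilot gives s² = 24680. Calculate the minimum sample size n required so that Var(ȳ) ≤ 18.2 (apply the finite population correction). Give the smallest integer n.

Without fpc, n₀ = s²/D = 24680/18.2 = 1356.0440.
With fpc, (1 − n/N)·s²/n ≤ D requires n ≥ n₀/(1 + n₀/N) = 1356.0440/(1 + 1356.0440/6579) = 1124.3055.
Rounding up, n = 1125.

1125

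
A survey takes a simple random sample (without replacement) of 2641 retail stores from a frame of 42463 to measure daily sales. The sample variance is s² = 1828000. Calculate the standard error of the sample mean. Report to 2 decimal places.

Under SRS without replacement, Var(ȳ) = (1 − f)·s²/n with f = n/N = 2641/42463 = 0.06219532.
Var(ȳ) = (1 − 0.06219532)·1828000/2641 = 0.93780468·692.16206 = 649.11282.
SE(ȳ) = √(649.11282) = 25.48.

25.48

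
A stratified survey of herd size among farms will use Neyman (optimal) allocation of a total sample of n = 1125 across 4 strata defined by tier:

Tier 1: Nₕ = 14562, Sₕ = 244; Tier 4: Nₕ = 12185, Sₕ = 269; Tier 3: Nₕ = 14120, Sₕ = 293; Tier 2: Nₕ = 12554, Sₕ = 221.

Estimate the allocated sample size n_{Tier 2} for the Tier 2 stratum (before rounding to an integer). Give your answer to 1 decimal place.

Neyman allocation: nₕ = n·NₕSₕ / Σⱼ NⱼSⱼ.
Σ NⱼSⱼ = 14562·244 + 12185·269 + 14120·293 + 12554·221 = 1.3742487 × 10^7.
n_{Tier 2} = 1125·12554·221 / (1.3742487 × 10^7) = 227.1.

227.1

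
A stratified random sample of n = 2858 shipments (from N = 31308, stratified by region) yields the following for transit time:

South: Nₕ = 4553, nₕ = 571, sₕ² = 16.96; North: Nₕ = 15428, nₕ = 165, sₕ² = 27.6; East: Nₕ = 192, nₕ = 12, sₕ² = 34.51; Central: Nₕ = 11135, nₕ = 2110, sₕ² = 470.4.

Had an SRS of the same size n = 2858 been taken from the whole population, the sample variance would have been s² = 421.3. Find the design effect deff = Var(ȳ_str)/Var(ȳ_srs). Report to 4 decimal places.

0.4755

Var(ȳ_str) = Σ Wₕ²(1−fₕ)sₕ²/nₕ with Wₕ = Nₕ/31308:
  South: (4553/31308)²·(1−571/4553)·16.96/571 = 5.4938652 × 10^-4
  North: (15428/31308)²·(1−165/15428)·27.6/165 = 0.040185005
  East: (192/31308)²·(1−12/192)·34.51/12 = 1.0139739 × 10^-4
  Central: (11135/31308)²·(1−2110/11135)·470.4/2110 = 0.022856601
  → Var(ȳ_str) = 0.06369239.
Var(ȳ_srs) = (1 − 2858/31308)·421.3/2858 = 0.13395415.
deff = 0.06369239 / 0.13395415 = 0.4755.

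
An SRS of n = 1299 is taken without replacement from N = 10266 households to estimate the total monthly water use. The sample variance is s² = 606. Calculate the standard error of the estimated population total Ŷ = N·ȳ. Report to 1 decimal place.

6553.2

Var(Ŷ) = N²·Var(ȳ) = N²·(1 − n/N)·s²/n.
f = 1299/10266 = 0.12653419; Var(ȳ) = 0.87346581·606/1299 = 0.40748289.
Var(Ŷ) = 10266² · 0.40748289 = 4.294493 × 10^7.
SE(Ŷ) = √(4.294493 × 10^7) = 6553.2.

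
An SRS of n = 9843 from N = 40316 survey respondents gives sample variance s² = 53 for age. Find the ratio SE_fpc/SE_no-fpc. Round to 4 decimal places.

f = n/N = 9843/40316 = 0.24414624.
SE_no-fpc = √(s²/n) = 0.073379406; SE_fpc = √((1−f)s²/n) = 0.063795946.
Ratio = √(1−f) = 0.86939850.

0.8694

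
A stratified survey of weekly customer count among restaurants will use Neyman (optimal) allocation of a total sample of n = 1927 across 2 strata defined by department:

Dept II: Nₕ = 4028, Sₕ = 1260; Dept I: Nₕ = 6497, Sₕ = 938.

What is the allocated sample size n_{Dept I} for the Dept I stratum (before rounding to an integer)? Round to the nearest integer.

Neyman allocation: nₕ = n·NₕSₕ / Σⱼ NⱼSⱼ.
Σ NⱼSⱼ = 4028·1260 + 6497·938 = 1.1169466 × 10^7.
n_{Dept I} = 1927·6497·938 / (1.1169466 × 10^7) = 1051.

1051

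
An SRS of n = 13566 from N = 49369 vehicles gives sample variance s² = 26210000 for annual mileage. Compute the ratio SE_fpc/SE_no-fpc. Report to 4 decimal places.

f = n/N = 13566/49369 = 0.27478782.
SE_no-fpc = √(s²/n) = 43.954931; SE_fpc = √((1−f)s²/n) = 37.431751.
Ratio = √(1−f) = 0.85159390.

0.8516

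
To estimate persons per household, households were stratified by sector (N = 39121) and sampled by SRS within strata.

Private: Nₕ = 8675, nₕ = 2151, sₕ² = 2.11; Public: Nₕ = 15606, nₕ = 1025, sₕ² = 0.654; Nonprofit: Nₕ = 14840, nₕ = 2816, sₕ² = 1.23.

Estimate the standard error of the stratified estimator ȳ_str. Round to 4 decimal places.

Var(ȳ_str) = Σₕ Wₕ²(1 − fₕ)sₕ²/nₕ with Wₕ = Nₕ/N, N = 39121.
Private: Wₕ = 0.22174791; term = 0.22174791²·(1 − 0.24795389)·2.11/2151 = 3.6274847 × 10^-5.
Public: Wₕ = 0.39891618; term = 0.39891618²·(1 − 0.06567987)·0.654/1025 = 9.4866505 × 10^-5.
Nonprofit: Wₕ = 0.37933591; term = 0.37933591²·(1 − 0.18975741)·1.23/2816 = 5.0925516 × 10^-5.
Sum = 1.8206687 × 10^-4.
SE = √(1.8206687 × 10^-4) = 0.0135.

0.0135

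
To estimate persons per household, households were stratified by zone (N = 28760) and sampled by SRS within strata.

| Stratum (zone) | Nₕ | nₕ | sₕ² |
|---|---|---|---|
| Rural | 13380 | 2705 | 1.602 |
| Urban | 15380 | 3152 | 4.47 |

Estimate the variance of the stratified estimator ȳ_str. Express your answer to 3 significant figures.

4.25 × 10^-4

Var(ȳ_str) = Σₕ Wₕ²(1 − fₕ)sₕ²/nₕ with Wₕ = Nₕ/N, N = 28760.
Rural: Wₕ = 0.46522949; term = 0.46522949²·(1 − 0.20216741)·1.602/2705 = 1.022684 × 10^-4.
Urban: Wₕ = 0.53477051; term = 0.53477051²·(1 − 0.20494148)·4.47/3152 = 3.2244475 × 10^-4.
Sum = 4.2471315 × 10^-4.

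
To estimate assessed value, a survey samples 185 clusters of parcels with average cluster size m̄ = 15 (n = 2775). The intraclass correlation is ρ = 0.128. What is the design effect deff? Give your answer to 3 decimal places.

2.792

deff = 1 + (15 − 1)·0.128 = 1 + 1.792 = 2.792.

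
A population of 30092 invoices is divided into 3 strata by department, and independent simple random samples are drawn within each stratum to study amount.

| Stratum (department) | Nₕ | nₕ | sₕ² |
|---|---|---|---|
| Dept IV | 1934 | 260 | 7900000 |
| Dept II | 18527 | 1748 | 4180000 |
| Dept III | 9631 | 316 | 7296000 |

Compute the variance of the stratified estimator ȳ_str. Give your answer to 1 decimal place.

Var(ȳ_str) = Σₕ Wₕ²(1 − fₕ)sₕ²/nₕ with Wₕ = Nₕ/N, N = 30092.
Dept IV: Wₕ = 0.06426957; term = 0.06426957²·(1 − 0.13443640)·7900000/260 = 108.63345.
Dept II: Wₕ = 0.61567859; term = 0.61567859²·(1 − 0.09434879)·4180000/1748 = 820.92583.
Dept III: Wₕ = 0.32005184; term = 0.32005184²·(1 − 0.03281072)·7296000/316 = 2287.4409.
Sum = 3217.0002.

3217.0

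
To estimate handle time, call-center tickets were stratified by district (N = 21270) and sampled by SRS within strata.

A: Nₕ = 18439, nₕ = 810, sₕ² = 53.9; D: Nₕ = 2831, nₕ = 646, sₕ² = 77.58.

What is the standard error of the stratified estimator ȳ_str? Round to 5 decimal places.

0.22238

Var(ȳ_str) = Σₕ Wₕ²(1 − fₕ)sₕ²/nₕ with Wₕ = Nₕ/N, N = 21270.
A: Wₕ = 0.86690174; term = 0.86690174²·(1 − 0.04392863)·53.9/810 = 0.047811658.
D: Wₕ = 0.13309826; term = 0.13309826²·(1 − 0.22818792)·77.58/646 = 0.0016420016.
Sum = 0.04945366.
SE = √(0.04945366) = 0.22238.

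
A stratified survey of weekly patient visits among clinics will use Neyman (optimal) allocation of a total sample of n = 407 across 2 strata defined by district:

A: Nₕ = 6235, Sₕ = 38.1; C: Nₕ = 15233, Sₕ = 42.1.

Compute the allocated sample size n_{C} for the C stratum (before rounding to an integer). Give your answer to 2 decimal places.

296.99

Neyman allocation: nₕ = n·NₕSₕ / Σⱼ NⱼSⱼ.
Σ NⱼSⱼ = 6235·38.1 + 15233·42.1 = 878862.8.
n_{C} = 407·15233·42.1 / 878862.8 = 296.99.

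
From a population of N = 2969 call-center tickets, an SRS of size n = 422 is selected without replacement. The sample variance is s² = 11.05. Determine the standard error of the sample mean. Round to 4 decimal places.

0.1499

Under SRS without replacement, Var(ȳ) = (1 − f)·s²/n with f = n/N = 422/2969 = 0.14213540.
Var(ȳ) = (1 − 0.14213540)·11.05/422 = 0.85786460·0.026184834 = 0.022463042.
SE(ȳ) = √(0.022463042) = 0.1499.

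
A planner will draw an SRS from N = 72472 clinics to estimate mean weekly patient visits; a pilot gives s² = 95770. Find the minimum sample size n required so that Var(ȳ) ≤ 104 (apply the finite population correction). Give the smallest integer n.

Without fpc, n₀ = s²/D = 95770/104 = 920.8654.
With fpc, (1 − n/N)·s²/n ≤ D requires n ≥ n₀/(1 + n₀/N) = 920.8654/(1 + 920.8654/72472) = 909.3112.
Rounding up, n = 910.

910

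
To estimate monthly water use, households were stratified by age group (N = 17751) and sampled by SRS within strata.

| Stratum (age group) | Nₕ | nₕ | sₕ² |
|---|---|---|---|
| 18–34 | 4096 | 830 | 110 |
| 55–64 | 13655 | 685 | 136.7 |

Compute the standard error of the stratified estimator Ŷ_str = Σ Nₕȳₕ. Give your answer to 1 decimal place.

6092.3

Var(Ŷ_str) = Σₕ Nₕ²(1 − fₕ)sₕ²/nₕ.
18–34: 4096²·(1 − 830/4096)·110/830 = 1.7729265 × 10^6.
55–64: 13655²·(1 − 685/13655)·136.7/685 = 3.5343506 × 10^7.
Sum = 3.7116433 × 10^7.
SE = √(3.7116433 × 10^7) = 6092.3.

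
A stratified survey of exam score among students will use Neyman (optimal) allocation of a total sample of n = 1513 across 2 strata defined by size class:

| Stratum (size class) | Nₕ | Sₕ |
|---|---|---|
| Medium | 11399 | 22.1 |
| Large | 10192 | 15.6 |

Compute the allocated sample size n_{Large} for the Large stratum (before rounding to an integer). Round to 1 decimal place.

Neyman allocation: nₕ = n·NₕSₕ / Σⱼ NⱼSⱼ.
Σ NⱼSⱼ = 11399·22.1 + 10192·15.6 = 410913.1.
n_{Large} = 1513·10192·15.6 / 410913.1 = 585.4.

585.4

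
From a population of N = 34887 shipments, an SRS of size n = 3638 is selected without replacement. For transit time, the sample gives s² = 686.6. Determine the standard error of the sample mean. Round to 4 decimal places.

Under SRS without replacement, Var(ȳ) = (1 − f)·s²/n with f = n/N = 3638/34887 = 0.10427953.
Var(ȳ) = (1 − 0.10427953)·686.6/3638 = 0.89572047·0.18873007 = 0.16904939.
SE(ȳ) = √(0.16904939) = 0.4112.

0.4112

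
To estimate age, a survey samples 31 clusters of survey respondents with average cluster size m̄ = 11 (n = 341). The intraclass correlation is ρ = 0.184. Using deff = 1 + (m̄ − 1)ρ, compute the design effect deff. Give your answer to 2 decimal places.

2.84

deff = 1 + (11 − 1)·0.184 = 1 + 1.84 = 2.84.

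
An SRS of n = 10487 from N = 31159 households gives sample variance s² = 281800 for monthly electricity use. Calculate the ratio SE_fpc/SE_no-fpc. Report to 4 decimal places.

0.8145

f = n/N = 10487/31159 = 0.33656407.
SE_no-fpc = √(s²/n) = 5.1837597; SE_fpc = √((1−f)s²/n) = 4.222254.
Ratio = √(1−f) = 0.81451576.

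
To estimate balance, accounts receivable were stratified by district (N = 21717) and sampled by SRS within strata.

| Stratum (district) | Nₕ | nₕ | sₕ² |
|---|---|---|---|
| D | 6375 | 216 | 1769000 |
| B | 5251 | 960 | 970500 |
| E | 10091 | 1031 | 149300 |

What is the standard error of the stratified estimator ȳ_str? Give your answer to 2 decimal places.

Var(ȳ_str) = Σₕ Wₕ²(1 − fₕ)sₕ²/nₕ with Wₕ = Nₕ/N, N = 21717.
D: Wₕ = 0.29354883; term = 0.29354883²·(1 − 0.03388235)·1769000/216 = 681.81227.
B: Wₕ = 0.24179214; term = 0.24179214²·(1 − 0.18282232)·970500/960 = 48.297558.
E: Wₕ = 0.46465902; term = 0.46465902²·(1 − 0.10217025)·149300/1031 = 28.071388.
Sum = 758.18122.
SE = √(758.18122) = 27.54.

27.54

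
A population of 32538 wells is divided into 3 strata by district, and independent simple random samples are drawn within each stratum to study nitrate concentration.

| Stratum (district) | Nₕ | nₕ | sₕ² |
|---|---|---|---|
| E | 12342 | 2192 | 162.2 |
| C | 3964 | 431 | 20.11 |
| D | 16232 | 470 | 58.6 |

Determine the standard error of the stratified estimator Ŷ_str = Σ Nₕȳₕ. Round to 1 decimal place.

Var(Ŷ_str) = Σₕ Nₕ²(1 − fₕ)sₕ²/nₕ.
E: 12342²·(1 − 2192/12342)·162.2/2192 = 9.269619 × 10^6.
C: 3964²·(1 − 431/3964)·20.11/431 = 653449.58.
D: 16232²·(1 − 470/16232)·58.6/470 = 3.1899444 × 10^7.
Sum = 4.1822513 × 10^7.
SE = √(4.1822513 × 10^7) = 6467.0.

6467.0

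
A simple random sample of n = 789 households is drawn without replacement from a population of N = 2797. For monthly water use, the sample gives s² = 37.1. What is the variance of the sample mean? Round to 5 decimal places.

0.03376

Under SRS without replacement, Var(ȳ) = (1 − f)·s²/n with f = n/N = 789/2797 = 0.28208795.
Var(ȳ) = (1 − 0.28208795)·37.1/789 = 0.71791205·0.047021546 = 0.033757335.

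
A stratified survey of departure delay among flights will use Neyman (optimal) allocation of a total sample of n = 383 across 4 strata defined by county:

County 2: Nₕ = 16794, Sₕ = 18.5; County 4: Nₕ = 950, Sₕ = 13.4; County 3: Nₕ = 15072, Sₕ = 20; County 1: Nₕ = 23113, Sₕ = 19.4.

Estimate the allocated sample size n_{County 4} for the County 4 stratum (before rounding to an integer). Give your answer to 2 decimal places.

Neyman allocation: nₕ = n·NₕSₕ / Σⱼ NⱼSⱼ.
Σ NⱼSⱼ = 16794·18.5 + 950·13.4 + 15072·20 + 23113·19.4 = 1.0732512 × 10^6.
n_{County 4} = 383·950·13.4 / (1.0732512 × 10^6) = 4.54.

4.54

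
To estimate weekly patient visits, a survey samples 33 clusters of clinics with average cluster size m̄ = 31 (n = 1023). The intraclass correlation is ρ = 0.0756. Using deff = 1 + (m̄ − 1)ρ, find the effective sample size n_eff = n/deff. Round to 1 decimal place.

313.0

deff = 1 + (31 − 1)·0.0756 = 1 + 2.268 = 3.268.
n_eff = 1023 / 3.268 = 313.0.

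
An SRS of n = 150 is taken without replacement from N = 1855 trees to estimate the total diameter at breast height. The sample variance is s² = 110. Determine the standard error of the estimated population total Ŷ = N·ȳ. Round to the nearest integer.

1523

Var(Ŷ) = N²·Var(ȳ) = N²·(1 − n/N)·s²/n.
f = 150/1855 = 0.08086253; Var(ȳ) = 0.91913747·110/150 = 0.67403414.
Var(Ŷ) = 1855² · 0.67403414 = 2.3193683 × 10^6.
SE(Ŷ) = √(2.3193683 × 10^6) = 1523.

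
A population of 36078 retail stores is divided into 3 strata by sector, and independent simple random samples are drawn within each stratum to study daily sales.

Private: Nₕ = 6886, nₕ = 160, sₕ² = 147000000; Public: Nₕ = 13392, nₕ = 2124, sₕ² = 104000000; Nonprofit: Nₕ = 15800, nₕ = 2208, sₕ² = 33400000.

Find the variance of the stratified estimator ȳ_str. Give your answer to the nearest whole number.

40864

Var(ȳ_str) = Σₕ Wₕ²(1 − fₕ)sₕ²/nₕ with Wₕ = Nₕ/N, N = 36078.
Private: Wₕ = 0.19086424; term = 0.19086424²·(1 − 0.02323555)·147000000/160 = 32691.611.
Public: Wₕ = 0.37119574; term = 0.37119574²·(1 − 0.15860215)·104000000/2124 = 5676.5726.
Nonprofit: Wₕ = 0.43794002; term = 0.43794002²·(1 − 0.13974684)·33400000/2208 = 2495.7607.
Sum = 40863.944.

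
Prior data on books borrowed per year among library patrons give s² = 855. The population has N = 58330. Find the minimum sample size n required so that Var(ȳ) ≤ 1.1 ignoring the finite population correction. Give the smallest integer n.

Without fpc, n₀ = s²/D = 855/1.1 = 777.2727.
Rounding up, n = 778.

778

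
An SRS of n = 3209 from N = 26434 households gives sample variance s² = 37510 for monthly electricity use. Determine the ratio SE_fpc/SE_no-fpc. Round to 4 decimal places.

0.9373

f = n/N = 3209/26434 = 0.12139669.
SE_no-fpc = √(s²/n) = 3.4189179; SE_fpc = √((1−f)s²/n) = 3.2046831.
Ratio = √(1−f) = 0.93733842.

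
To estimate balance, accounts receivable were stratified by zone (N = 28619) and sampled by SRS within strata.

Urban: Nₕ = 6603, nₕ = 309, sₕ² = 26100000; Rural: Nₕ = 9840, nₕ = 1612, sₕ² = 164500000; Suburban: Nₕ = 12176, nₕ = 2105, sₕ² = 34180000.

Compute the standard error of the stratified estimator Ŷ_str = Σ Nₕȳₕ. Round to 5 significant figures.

Var(Ŷ_str) = Σₕ Nₕ²(1 − fₕ)sₕ²/nₕ.
Urban: 6603²·(1 − 309/6603)·26100000/309 = 3.5103471 × 10^12.
Rural: 9840²·(1 − 1612/9840)·164500000/1612 = 8.2620962 × 10^12.
Suburban: 12176²·(1 − 2105/12176)·34180000/2105 = 1.9911189 × 10^12.
Sum = 1.3763562 × 10^13.
SE = √(1.3763562 × 10^13) = 3.7099 × 10^6.

3.7099 × 10^6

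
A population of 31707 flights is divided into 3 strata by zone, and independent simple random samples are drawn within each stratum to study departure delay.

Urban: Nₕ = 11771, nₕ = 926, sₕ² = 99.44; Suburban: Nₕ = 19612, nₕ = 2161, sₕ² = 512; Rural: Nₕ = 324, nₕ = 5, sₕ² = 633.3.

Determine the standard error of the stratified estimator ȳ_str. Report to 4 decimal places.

0.3276

Var(ȳ_str) = Σₕ Wₕ²(1 − fₕ)sₕ²/nₕ with Wₕ = Nₕ/N, N = 31707.
Urban: Wₕ = 0.37124294; term = 0.37124294²·(1 − 0.07866791)·99.44/926 = 0.013635866.
Suburban: Wₕ = 0.61853849; term = 0.61853849²·(1 − 0.11018764)·512/2161 = 0.080657934.
Rural: Wₕ = 0.01021856; term = 0.01021856²·(1 − 0.01543210)·633.3/5 = 0.013021616.
Sum = 0.10731542.
SE = √(0.10731542) = 0.3276.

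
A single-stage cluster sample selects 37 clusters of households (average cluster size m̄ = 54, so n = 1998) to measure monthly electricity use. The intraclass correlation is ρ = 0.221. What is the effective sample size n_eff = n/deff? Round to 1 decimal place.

157.2

deff = 1 + (54 − 1)·0.221 = 1 + 11.713 = 12.713.
n_eff = 1998 / 12.713 = 157.2.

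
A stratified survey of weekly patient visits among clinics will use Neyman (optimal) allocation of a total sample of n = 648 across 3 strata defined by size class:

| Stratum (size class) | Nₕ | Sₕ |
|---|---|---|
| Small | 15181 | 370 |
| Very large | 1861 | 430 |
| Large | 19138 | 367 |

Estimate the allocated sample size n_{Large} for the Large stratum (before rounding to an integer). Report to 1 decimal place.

338.6

Neyman allocation: nₕ = n·NₕSₕ / Σⱼ NⱼSⱼ.
Σ NⱼSⱼ = 15181·370 + 1861·430 + 19138·367 = 1.3440846 × 10^7.
n_{Large} = 648·19138·367 / (1.3440846 × 10^7) = 338.6.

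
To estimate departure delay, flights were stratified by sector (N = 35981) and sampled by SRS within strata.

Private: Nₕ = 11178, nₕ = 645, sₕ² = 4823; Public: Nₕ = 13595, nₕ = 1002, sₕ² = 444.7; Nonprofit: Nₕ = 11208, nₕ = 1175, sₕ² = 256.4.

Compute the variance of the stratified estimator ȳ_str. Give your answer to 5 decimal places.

0.75767

Var(ȳ_str) = Σₕ Wₕ²(1 − fₕ)sₕ²/nₕ with Wₕ = Nₕ/N, N = 35981.
Private: Wₕ = 0.31066396; term = 0.31066396²·(1 − 0.05770263)·4823/645 = 0.68002876.
Public: Wₕ = 0.37783830; term = 0.37783830²·(1 − 0.07370357)·444.7/1002 = 0.058689629.
Nonprofit: Wₕ = 0.31149773; term = 0.31149773²·(1 − 0.10483583)·256.4/1175 = 0.01895364.
Sum = 0.75767203.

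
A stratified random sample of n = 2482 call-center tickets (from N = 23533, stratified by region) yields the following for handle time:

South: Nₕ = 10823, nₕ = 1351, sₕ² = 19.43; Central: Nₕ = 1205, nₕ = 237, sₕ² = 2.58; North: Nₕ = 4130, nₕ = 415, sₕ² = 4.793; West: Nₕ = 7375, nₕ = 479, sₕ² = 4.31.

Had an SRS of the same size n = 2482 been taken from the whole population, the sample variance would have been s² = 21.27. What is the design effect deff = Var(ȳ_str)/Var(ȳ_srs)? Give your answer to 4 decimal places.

Var(ȳ_str) = Σ Wₕ²(1−fₕ)sₕ²/nₕ with Wₕ = Nₕ/23533:
  South: (10823/23533)²·(1−1351/10823)·19.43/1351 = 0.0026622707
  Central: (1205/23533)²·(1−237/1205)·2.58/237 = 2.2928686 × 10^-5
  North: (4130/23533)²·(1−415/4130)·4.793/415 = 3.1997321 × 10^-4
  West: (7375/23533)²·(1−479/7375)·4.31/479 = 8.2631654 × 10^-4
  → Var(ȳ_str) = 0.0038314891.
Var(ȳ_srs) = (1 − 2482/23533)·21.27/2482 = 0.0076658647.
deff = 0.0038314891 / 0.0076658647 = 0.4998.

0.4998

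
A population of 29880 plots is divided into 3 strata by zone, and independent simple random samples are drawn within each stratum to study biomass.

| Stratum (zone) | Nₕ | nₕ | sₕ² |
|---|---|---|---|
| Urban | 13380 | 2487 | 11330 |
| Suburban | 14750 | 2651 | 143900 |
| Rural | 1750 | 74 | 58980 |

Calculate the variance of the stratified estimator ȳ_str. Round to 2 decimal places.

Var(ȳ_str) = Σₕ Wₕ²(1 − fₕ)sₕ²/nₕ with Wₕ = Nₕ/N, N = 29880.
Urban: Wₕ = 0.44779116; term = 0.44779116²·(1 − 0.18587444)·11330/2487 = 0.7436979.
Suburban: Wₕ = 0.49364123; term = 0.49364123²·(1 − 0.17972881)·143900/2651 = 10.850041.
Rural: Wₕ = 0.05856760; term = 0.05856760²·(1 − 0.04228571)·58980/74 = 2.6183272.
Sum = 14.212066.

14.21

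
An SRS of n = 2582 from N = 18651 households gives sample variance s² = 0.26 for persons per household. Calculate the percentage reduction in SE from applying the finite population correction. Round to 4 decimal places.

7.1796

f = n/N = 2582/18651 = 0.13843762.
SE_no-fpc = √(s²/n) = 0.010034796; SE_fpc = √((1−f)s²/n) = 0.0093143364.
Ratio = √(1−f) = 0.92820385. Reduction = 100·(1 − 0.92820385) = 7.1796%.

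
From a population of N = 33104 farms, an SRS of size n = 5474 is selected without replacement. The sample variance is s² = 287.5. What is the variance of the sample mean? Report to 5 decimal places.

0.04384

Under SRS without replacement, Var(ȳ) = (1 − f)·s²/n with f = n/N = 5474/33104 = 0.16535766.
Var(ȳ) = (1 − 0.16535766)·287.5/5474 = 0.83464234·0.052521008 = 0.043836257.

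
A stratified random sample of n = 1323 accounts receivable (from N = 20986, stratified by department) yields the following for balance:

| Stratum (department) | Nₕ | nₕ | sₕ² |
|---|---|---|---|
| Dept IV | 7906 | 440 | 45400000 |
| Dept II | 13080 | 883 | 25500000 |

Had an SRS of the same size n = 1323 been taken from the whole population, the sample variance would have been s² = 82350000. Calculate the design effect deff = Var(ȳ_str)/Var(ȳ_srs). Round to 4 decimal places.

Var(ȳ_str) = Σ Wₕ²(1−fₕ)sₕ²/nₕ with Wₕ = Nₕ/20986:
  Dept IV: (7906/20986)²·(1−440/7906)·45400000/440 = 13828.932
  Dept II: (13080/20986)²·(1−883/13080)·25500000/883 = 10461.186
  → Var(ȳ_str) = 24290.118.
Var(ȳ_srs) = (1 − 1323/20986)·82350000/1323 = 58320.853.
deff = 24290.118 / 58320.853 = 0.4165.

0.4165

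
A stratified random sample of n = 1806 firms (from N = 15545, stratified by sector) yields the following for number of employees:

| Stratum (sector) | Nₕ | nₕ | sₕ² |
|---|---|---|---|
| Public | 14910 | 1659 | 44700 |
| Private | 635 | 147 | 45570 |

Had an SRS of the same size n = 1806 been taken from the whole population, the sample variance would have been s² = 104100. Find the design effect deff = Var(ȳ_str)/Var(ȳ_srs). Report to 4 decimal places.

Var(ȳ_str) = Σ Wₕ²(1−fₕ)sₕ²/nₕ with Wₕ = Nₕ/15545:
  Public: (14910/15545)²·(1−1659/14910)·44700/1659 = 22.029568
  Private: (635/15545)²·(1−147/635)·45570/147 = 0.39753355
  → Var(ȳ_str) = 22.427102.
Var(ȳ_srs) = (1 − 1806/15545)·104100/1806 = 50.944509.
deff = 22.427102 / 50.944509 = 0.4402.

0.4402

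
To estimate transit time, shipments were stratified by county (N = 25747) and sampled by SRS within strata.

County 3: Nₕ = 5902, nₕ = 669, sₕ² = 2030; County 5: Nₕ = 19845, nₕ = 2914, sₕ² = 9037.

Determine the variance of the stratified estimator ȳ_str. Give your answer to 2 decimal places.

1.71

Var(ȳ_str) = Σₕ Wₕ²(1 − fₕ)sₕ²/nₕ with Wₕ = Nₕ/N, N = 25747.
County 3: Wₕ = 0.22923059; term = 0.22923059²·(1 − 0.11335141)·2030/669 = 0.14137304.
County 5: Wₕ = 0.77076941; term = 0.77076941²·(1 − 0.14683799)·9037/2914 = 1.5718648.
Sum = 1.7132378.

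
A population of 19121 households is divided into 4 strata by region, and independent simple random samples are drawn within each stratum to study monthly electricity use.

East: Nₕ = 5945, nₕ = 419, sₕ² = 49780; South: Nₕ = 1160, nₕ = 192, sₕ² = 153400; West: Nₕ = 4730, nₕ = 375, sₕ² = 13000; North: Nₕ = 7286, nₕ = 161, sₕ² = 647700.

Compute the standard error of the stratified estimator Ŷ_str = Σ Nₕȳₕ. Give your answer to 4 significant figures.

463000

Var(Ŷ_str) = Σₕ Nₕ²(1 − fₕ)sₕ²/nₕ.
East: 5945²·(1 − 419/5945)·49780/419 = 3.9030455 × 10^9.
South: 1160²·(1 − 192/1160)·153400/192 = 8.9713433 × 10^8.
West: 4730²·(1 − 375/4730)·13000/375 = 7.1410387 × 10^8.
North: 7286²·(1 − 161/7286)·647700/161 = 2.0884403 × 10^11.
Sum = 2.1435831 × 10^11.
SE = √(2.1435831 × 10^11) = 463000.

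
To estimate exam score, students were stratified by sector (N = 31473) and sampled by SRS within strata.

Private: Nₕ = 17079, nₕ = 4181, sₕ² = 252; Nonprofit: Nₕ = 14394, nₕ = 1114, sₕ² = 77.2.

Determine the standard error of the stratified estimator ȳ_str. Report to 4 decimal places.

0.1636

Var(ȳ_str) = Σₕ Wₕ²(1 − fₕ)sₕ²/nₕ with Wₕ = Nₕ/N, N = 31473.
Private: Wₕ = 0.54265561; term = 0.54265561²·(1 − 0.24480356)·252/4181 = 0.01340383.
Nonprofit: Wₕ = 0.45734439; term = 0.45734439²·(1 − 0.07739336)·77.2/1114 = 0.013373202.
Sum = 0.026777032.
SE = √(0.026777032) = 0.1636.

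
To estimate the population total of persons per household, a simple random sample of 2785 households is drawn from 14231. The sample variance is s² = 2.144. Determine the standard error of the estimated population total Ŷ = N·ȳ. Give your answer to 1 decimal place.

354.1

Var(Ŷ) = N²·Var(ȳ) = N²·(1 − n/N)·s²/n.
f = 2785/14231 = 0.19569953; Var(ȳ) = 0.80430047·2.144/2785 = 6.191814 × 10^-4.
Var(Ŷ) = 14231² · (6.191814 × 10^-4) = 125397.46.
SE(Ŷ) = √(125397.46) = 354.1.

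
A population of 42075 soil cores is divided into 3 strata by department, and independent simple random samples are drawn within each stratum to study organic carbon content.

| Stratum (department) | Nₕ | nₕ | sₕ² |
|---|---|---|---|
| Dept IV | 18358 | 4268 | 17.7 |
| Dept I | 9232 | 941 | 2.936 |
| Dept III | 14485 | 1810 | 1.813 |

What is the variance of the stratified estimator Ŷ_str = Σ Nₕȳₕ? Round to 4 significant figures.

1.495 × 10^6

Var(Ŷ_str) = Σₕ Nₕ²(1 − fₕ)sₕ²/nₕ.
Dept IV: 18358²·(1 − 4268/18358)·17.7/4268 = 1.0727171 × 10^6.
Dept I: 9232²·(1 − 941/9232)·2.936/941 = 238819.14.
Dept III: 14485²·(1 − 1810/14485)·1.813/1810 = 183901.68.
Sum = 1.4954379 × 10^6.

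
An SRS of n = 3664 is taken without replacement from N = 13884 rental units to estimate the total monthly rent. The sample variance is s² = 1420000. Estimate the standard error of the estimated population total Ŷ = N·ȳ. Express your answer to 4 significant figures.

234500

Var(Ŷ) = N²·Var(ȳ) = N²·(1 − n/N)·s²/n.
f = 3664/13884 = 0.26390089; Var(ȳ) = 0.73609911·1420000/3664 = 285.27858.
Var(Ŷ) = 13884² · 285.27858 = 5.4991856 × 10^10.
SE(Ŷ) = √(5.4991856 × 10^10) = 234500.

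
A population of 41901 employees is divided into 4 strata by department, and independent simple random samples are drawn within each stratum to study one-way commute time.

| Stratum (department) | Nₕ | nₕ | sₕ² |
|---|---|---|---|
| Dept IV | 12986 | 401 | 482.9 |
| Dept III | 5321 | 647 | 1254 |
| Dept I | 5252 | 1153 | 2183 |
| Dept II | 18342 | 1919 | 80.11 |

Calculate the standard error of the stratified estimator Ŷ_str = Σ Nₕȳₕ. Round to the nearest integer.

Var(Ŷ_str) = Σₕ Nₕ²(1 − fₕ)sₕ²/nₕ.
Dept IV: 12986²·(1 − 401/12986)·482.9/401 = 1.9680741 × 10^8.
Dept III: 5321²·(1 − 647/5321)·1254/647 = 4.8203128 × 10^7.
Dept I: 5252²·(1 − 1153/5252)·2183/1153 = 4.0759333 × 10^7.
Dept II: 18342²·(1 − 1919/18342)·80.11/1919 = 1.2575085 × 10^7.
Sum = 2.9834496 × 10^8.
SE = √(2.9834496 × 10^8) = 17273.

17273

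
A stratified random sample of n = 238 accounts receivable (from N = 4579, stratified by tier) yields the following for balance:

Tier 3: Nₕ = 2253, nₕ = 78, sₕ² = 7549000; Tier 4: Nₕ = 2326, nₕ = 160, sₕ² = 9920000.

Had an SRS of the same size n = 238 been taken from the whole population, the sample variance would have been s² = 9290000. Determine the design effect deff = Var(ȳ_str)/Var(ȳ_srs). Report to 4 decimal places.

1.0138

Var(ȳ_str) = Σ Wₕ²(1−fₕ)sₕ²/nₕ with Wₕ = Nₕ/4579:
  Tier 3: (2253/4579)²·(1−78/2253)·7549000/78 = 22619.031
  Tier 4: (2326/4579)²·(1−160/2326)·9920000/160 = 14897.677
  → Var(ȳ_str) = 37516.708.
Var(ȳ_srs) = (1 − 238/4579)·9290000/238 = 37004.786.
deff = 37516.708 / 37004.786 = 1.0138.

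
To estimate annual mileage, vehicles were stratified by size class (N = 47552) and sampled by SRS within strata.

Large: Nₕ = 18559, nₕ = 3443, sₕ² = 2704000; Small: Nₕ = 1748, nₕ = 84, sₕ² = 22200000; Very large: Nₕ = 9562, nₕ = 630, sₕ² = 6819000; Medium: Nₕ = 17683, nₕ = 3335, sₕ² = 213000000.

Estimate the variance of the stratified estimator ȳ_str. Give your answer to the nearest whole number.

Var(ȳ_str) = Σₕ Wₕ²(1 − fₕ)sₕ²/nₕ with Wₕ = Nₕ/N, N = 47552.
Large: Wₕ = 0.39028853; term = 0.39028853²·(1 − 0.18551646)·2704000/3443 = 97.436919.
Small: Wₕ = 0.03675976; term = 0.03675976²·(1 − 0.04805492)·22200000/84 = 339.96238.
Very large: Wₕ = 0.20108513; term = 0.20108513²·(1 − 0.06588580)·6819000/630 = 408.82742.
Medium: Wₕ = 0.37186659; term = 0.37186659²·(1 − 0.18859922)·213000000/3335 = 7166.2756.
Sum = 8012.5023.

8013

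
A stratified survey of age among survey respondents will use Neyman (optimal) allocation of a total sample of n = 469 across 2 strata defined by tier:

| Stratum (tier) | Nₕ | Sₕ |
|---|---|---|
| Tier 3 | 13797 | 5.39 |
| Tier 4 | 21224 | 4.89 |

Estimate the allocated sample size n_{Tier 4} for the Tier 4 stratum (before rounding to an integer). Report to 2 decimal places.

273.22

Neyman allocation: nₕ = n·NₕSₕ / Σⱼ NⱼSⱼ.
Σ NⱼSⱼ = 13797·5.39 + 21224·4.89 = 178151.19.
n_{Tier 4} = 469·21224·4.89 / 178151.19 = 273.22.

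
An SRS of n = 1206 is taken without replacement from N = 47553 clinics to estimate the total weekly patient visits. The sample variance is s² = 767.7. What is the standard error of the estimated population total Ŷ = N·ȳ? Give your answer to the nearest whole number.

37456

Var(Ŷ) = N²·Var(ȳ) = N²·(1 − n/N)·s²/n.
f = 1206/47553 = 0.02536118; Var(ȳ) = 0.97463882·767.7/1206 = 0.62042307.
Var(Ŷ) = 47553² · 0.62042307 = 1.4029551 × 10^9.
SE(Ŷ) = √(1.4029551 × 10^9) = 37456.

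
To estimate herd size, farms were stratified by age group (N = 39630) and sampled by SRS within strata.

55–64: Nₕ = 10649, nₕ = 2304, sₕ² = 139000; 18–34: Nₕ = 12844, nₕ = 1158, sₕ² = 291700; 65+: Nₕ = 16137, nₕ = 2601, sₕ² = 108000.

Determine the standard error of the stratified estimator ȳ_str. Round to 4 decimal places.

5.7674

Var(ȳ_str) = Σₕ Wₕ²(1 − fₕ)sₕ²/nₕ with Wₕ = Nₕ/N, N = 39630.
55–64: Wₕ = 0.26871057; term = 0.26871057²·(1 − 0.21635834)·139000/2304 = 3.4136528.
18–34: Wₕ = 0.32409791; term = 0.32409791²·(1 − 0.09015883)·291700/1158 = 24.07387.
65+: Wₕ = 0.40719152; term = 0.40719152²·(1 − 0.16118238)·108000/2601 = 5.7749523.
Sum = 33.262475.
SE = √(33.262475) = 5.7674.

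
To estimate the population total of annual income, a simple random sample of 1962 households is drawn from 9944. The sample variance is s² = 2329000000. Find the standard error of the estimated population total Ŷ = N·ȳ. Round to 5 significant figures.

Var(Ŷ) = N²·Var(ȳ) = N²·(1 − n/N)·s²/n.
f = 1962/9944 = 0.19730491; Var(ȳ) = 0.80269509·2329000000/1962 = 952842.44.
Var(Ŷ) = 9944² · 952842.44 = 9.4220049 × 10^13.
SE(Ŷ) = √(9.4220049 × 10^13) = 9.7067 × 10^6.

9.7067 × 10^6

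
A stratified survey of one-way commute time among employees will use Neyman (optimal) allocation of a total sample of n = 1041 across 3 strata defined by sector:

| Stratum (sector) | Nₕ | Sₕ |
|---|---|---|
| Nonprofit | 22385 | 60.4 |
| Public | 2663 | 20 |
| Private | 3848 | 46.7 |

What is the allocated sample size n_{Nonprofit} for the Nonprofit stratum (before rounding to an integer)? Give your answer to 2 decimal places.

Neyman allocation: nₕ = n·NₕSₕ / Σⱼ NⱼSⱼ.
Σ NⱼSⱼ = 22385·60.4 + 2663·20 + 3848·46.7 = 1.5850156 × 10^6.
n_{Nonprofit} = 1041·22385·60.4 / (1.5850156 × 10^6) = 888.00.

888.00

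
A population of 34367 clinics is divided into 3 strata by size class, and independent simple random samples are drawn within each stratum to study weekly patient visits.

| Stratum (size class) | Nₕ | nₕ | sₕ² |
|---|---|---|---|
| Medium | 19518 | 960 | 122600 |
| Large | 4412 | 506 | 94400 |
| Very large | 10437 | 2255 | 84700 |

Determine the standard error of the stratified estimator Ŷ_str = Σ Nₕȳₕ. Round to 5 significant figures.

Var(Ŷ_str) = Σₕ Nₕ²(1 − fₕ)sₕ²/nₕ.
Medium: 19518²·(1 − 960/19518)·122600/960 = 4.625788 × 10^10.
Large: 4412²·(1 − 506/4412)·94400/506 = 3.215061 × 10^9.
Very large: 10437²·(1 − 2255/10437)·84700/2255 = 3.2075396 × 10^9.
Sum = 5.2680481 × 10^10.
SE = √(5.2680481 × 10^10) = 229520.

229520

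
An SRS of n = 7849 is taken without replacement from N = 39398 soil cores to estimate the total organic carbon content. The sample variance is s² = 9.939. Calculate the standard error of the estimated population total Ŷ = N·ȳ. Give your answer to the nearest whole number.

Var(Ŷ) = N²·Var(ȳ) = N²·(1 − n/N)·s²/n.
f = 7849/39398 = 0.19922331; Var(ȳ) = 0.80077669·9.939/7849 = 0.0010140043.
Var(Ŷ) = 39398² · 0.0010140043 = 1.5739399 × 10^6.
SE(Ŷ) = √(1.5739399 × 10^6) = 1255.

1255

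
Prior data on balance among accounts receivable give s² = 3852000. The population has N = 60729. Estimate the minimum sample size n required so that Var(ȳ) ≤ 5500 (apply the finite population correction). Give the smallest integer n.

693

Without fpc, n₀ = s²/D = 3852000/5500 = 700.3636.
With fpc, (1 − n/N)·s²/n ≤ D requires n ≥ n₀/(1 + n₀/N) = 700.3636/(1 + 700.3636/60729) = 692.3787.
Rounding up, n = 693.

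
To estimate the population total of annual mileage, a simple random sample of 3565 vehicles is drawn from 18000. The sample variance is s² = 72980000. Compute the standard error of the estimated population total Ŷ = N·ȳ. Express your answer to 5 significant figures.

Var(Ŷ) = N²·Var(ȳ) = N²·(1 − n/N)·s²/n.
f = 3565/18000 = 0.19805556; Var(ȳ) = 0.80194444·72980000/3565 = 16416.804.
Var(Ŷ) = 18000² · 16416.804 = 5.3190445 × 10^12.
SE(Ŷ) = √(5.3190445 × 10^12) = 2.3063 × 10^6.

2.3063 × 10^6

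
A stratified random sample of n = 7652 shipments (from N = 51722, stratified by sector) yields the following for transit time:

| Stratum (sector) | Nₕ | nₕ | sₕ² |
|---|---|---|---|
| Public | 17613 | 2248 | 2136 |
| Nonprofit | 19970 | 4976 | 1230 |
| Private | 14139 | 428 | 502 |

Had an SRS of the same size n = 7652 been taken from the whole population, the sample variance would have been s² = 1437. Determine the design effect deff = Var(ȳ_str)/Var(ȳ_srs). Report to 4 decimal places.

Var(ȳ_str) = Σ Wₕ²(1−fₕ)sₕ²/nₕ with Wₕ = Nₕ/51722:
  Public: (17613/51722)²·(1−2248/17613)·2136/2248 = 0.09612143
  Nonprofit: (19970/51722)²·(1−4976/19970)·1230/4976 = 0.027667486
  Private: (14139/51722)²·(1−428/14139)·502/428 = 0.084995739
  → Var(ȳ_str) = 0.20878466.
Var(ȳ_srs) = (1 − 7652/51722)·1437/7652 = 0.16001089.
deff = 0.20878466 / 0.16001089 = 1.3048.

1.3048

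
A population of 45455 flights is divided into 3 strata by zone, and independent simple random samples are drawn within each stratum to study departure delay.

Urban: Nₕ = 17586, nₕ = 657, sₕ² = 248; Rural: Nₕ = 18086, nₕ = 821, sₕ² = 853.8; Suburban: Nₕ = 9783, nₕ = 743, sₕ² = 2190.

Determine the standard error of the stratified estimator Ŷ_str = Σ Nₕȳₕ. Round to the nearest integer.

Var(Ŷ_str) = Σₕ Nₕ²(1 − fₕ)sₕ²/nₕ.
Urban: 17586²·(1 − 657/17586)·248/657 = 1.1237888 × 10^8.
Rural: 18086²·(1 − 821/18086)·853.8/821 = 3.2472977 × 10^8.
Suburban: 9783²·(1 − 743/9783)·2190/743 = 2.6067284 × 10^8.
Sum = 6.9778149 × 10^8.
SE = √(6.9778149 × 10^8) = 26416.

26416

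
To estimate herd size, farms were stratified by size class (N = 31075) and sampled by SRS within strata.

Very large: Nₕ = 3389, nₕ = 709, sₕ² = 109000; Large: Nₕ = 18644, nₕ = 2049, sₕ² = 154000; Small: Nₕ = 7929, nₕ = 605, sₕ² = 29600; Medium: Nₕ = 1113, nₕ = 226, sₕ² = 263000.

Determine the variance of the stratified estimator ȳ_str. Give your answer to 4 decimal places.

Var(ȳ_str) = Σₕ Wₕ²(1 − fₕ)sₕ²/nₕ with Wₕ = Nₕ/N, N = 31075.
Very large: Wₕ = 0.10905873; term = 0.10905873²·(1 − 0.20920626)·109000/709 = 1.4459869.
Large: Wₕ = 0.59996782; term = 0.59996782²·(1 − 0.10990131)·154000/2049 = 24.080907.
Small: Wₕ = 0.25515688; term = 0.25515688²·(1 − 0.07630218)·29600/605 = 2.9422584.
Medium: Wₕ = 0.03581657; term = 0.03581657²·(1 − 0.20305481)·263000/226 = 1.1897174.
Sum = 29.65887.

29.6589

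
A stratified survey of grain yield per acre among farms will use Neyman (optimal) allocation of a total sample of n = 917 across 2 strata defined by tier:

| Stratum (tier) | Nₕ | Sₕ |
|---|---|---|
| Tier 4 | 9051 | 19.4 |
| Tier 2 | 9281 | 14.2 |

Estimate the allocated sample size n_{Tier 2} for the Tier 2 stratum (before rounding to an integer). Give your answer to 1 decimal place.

393.2

Neyman allocation: nₕ = n·NₕSₕ / Σⱼ NⱼSⱼ.
Σ NⱼSⱼ = 9051·19.4 + 9281·14.2 = 307379.6.
n_{Tier 2} = 917·9281·14.2 / 307379.6 = 393.2.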